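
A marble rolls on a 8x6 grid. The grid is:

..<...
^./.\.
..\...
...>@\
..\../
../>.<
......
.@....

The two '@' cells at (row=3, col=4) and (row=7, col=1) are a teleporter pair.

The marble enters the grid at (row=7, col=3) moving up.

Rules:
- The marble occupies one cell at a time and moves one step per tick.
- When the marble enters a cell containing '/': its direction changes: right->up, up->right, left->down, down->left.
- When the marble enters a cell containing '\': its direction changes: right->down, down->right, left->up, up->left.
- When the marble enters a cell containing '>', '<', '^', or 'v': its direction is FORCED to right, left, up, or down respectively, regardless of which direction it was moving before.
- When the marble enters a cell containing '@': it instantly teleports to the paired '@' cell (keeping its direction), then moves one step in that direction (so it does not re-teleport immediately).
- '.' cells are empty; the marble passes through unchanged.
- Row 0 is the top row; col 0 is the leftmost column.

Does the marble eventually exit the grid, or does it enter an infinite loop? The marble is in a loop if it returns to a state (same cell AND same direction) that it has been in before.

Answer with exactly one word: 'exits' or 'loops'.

Step 1: enter (7,3), '.' pass, move up to (6,3)
Step 2: enter (6,3), '.' pass, move up to (5,3)
Step 3: enter (5,3), '>' forces up->right, move right to (5,4)
Step 4: enter (5,4), '.' pass, move right to (5,5)
Step 5: enter (5,5), '<' forces right->left, move left to (5,4)
Step 6: enter (5,4), '.' pass, move left to (5,3)
Step 7: enter (5,3), '>' forces left->right, move right to (5,4)
Step 8: at (5,4) dir=right — LOOP DETECTED (seen before)

Answer: loops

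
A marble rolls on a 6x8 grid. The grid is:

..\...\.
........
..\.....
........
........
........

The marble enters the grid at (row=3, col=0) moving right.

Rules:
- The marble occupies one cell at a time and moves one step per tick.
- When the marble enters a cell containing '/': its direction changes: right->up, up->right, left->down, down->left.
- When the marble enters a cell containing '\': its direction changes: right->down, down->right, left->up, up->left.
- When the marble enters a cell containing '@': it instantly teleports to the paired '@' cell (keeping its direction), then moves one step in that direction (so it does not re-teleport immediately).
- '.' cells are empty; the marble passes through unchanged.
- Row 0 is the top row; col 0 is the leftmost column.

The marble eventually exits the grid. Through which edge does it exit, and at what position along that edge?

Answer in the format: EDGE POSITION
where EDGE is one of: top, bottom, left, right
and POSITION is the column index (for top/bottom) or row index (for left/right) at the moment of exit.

Answer: right 3

Derivation:
Step 1: enter (3,0), '.' pass, move right to (3,1)
Step 2: enter (3,1), '.' pass, move right to (3,2)
Step 3: enter (3,2), '.' pass, move right to (3,3)
Step 4: enter (3,3), '.' pass, move right to (3,4)
Step 5: enter (3,4), '.' pass, move right to (3,5)
Step 6: enter (3,5), '.' pass, move right to (3,6)
Step 7: enter (3,6), '.' pass, move right to (3,7)
Step 8: enter (3,7), '.' pass, move right to (3,8)
Step 9: at (3,8) — EXIT via right edge, pos 3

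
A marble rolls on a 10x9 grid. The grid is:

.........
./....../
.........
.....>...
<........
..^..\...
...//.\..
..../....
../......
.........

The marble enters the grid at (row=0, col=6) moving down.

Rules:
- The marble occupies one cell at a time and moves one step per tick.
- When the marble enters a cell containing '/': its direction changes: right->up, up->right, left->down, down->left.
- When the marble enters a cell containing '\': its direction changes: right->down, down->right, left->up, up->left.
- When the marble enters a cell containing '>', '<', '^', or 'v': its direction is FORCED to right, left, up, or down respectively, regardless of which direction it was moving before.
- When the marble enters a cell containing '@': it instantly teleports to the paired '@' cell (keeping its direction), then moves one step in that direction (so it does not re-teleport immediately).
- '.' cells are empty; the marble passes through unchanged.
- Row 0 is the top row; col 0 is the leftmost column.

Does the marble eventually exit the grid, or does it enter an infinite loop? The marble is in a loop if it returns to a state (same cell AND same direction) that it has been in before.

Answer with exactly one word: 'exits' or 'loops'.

Answer: exits

Derivation:
Step 1: enter (0,6), '.' pass, move down to (1,6)
Step 2: enter (1,6), '.' pass, move down to (2,6)
Step 3: enter (2,6), '.' pass, move down to (3,6)
Step 4: enter (3,6), '.' pass, move down to (4,6)
Step 5: enter (4,6), '.' pass, move down to (5,6)
Step 6: enter (5,6), '.' pass, move down to (6,6)
Step 7: enter (6,6), '\' deflects down->right, move right to (6,7)
Step 8: enter (6,7), '.' pass, move right to (6,8)
Step 9: enter (6,8), '.' pass, move right to (6,9)
Step 10: at (6,9) — EXIT via right edge, pos 6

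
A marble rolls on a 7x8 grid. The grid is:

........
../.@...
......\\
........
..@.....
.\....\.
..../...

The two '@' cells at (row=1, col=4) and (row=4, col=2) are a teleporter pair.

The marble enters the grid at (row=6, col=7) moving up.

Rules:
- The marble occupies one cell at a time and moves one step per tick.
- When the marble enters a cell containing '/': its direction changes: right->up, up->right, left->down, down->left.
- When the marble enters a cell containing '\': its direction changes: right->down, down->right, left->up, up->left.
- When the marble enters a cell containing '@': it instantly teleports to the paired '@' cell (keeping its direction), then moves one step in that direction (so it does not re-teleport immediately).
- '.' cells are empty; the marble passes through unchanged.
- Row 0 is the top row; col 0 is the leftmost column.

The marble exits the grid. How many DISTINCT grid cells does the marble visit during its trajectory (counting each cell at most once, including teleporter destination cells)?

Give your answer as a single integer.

Step 1: enter (6,7), '.' pass, move up to (5,7)
Step 2: enter (5,7), '.' pass, move up to (4,7)
Step 3: enter (4,7), '.' pass, move up to (3,7)
Step 4: enter (3,7), '.' pass, move up to (2,7)
Step 5: enter (2,7), '\' deflects up->left, move left to (2,6)
Step 6: enter (2,6), '\' deflects left->up, move up to (1,6)
Step 7: enter (1,6), '.' pass, move up to (0,6)
Step 8: enter (0,6), '.' pass, move up to (-1,6)
Step 9: at (-1,6) — EXIT via top edge, pos 6
Distinct cells visited: 8 (path length 8)

Answer: 8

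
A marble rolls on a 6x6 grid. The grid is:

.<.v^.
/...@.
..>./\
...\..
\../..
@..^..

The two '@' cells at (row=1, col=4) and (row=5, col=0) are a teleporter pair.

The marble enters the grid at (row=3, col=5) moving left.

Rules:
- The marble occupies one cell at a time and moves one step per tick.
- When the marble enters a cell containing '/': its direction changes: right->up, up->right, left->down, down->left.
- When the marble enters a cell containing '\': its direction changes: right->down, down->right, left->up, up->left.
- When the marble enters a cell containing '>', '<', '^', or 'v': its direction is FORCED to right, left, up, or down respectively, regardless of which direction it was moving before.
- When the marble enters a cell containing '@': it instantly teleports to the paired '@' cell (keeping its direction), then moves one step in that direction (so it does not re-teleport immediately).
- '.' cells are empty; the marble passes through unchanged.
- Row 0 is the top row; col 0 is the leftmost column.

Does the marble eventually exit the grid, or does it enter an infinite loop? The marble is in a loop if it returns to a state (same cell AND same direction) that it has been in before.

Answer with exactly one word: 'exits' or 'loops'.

Answer: exits

Derivation:
Step 1: enter (3,5), '.' pass, move left to (3,4)
Step 2: enter (3,4), '.' pass, move left to (3,3)
Step 3: enter (3,3), '\' deflects left->up, move up to (2,3)
Step 4: enter (2,3), '.' pass, move up to (1,3)
Step 5: enter (1,3), '.' pass, move up to (0,3)
Step 6: enter (0,3), 'v' forces up->down, move down to (1,3)
Step 7: enter (1,3), '.' pass, move down to (2,3)
Step 8: enter (2,3), '.' pass, move down to (3,3)
Step 9: enter (3,3), '\' deflects down->right, move right to (3,4)
Step 10: enter (3,4), '.' pass, move right to (3,5)
Step 11: enter (3,5), '.' pass, move right to (3,6)
Step 12: at (3,6) — EXIT via right edge, pos 3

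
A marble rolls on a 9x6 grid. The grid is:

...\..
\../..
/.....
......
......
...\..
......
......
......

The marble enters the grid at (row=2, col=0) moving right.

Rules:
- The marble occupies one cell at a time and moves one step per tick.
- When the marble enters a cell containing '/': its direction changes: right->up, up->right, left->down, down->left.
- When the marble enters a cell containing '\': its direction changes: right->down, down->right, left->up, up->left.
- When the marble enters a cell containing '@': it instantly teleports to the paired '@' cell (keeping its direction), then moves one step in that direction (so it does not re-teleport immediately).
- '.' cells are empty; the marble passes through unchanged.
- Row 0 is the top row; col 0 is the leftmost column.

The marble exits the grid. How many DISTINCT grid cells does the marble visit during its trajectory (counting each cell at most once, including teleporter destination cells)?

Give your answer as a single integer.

Step 1: enter (2,0), '/' deflects right->up, move up to (1,0)
Step 2: enter (1,0), '\' deflects up->left, move left to (1,-1)
Step 3: at (1,-1) — EXIT via left edge, pos 1
Distinct cells visited: 2 (path length 2)

Answer: 2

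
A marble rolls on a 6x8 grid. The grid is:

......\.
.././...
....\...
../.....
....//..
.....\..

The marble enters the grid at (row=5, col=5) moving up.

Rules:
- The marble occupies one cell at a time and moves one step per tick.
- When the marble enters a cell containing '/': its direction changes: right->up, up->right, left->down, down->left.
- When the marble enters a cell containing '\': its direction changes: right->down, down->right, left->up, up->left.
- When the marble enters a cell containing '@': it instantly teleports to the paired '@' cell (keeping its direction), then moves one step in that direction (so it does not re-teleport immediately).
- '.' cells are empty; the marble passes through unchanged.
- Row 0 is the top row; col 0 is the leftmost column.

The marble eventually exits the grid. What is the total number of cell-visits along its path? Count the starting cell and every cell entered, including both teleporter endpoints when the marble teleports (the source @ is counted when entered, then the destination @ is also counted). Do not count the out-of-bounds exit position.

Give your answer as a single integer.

Step 1: enter (5,5), '\' deflects up->left, move left to (5,4)
Step 2: enter (5,4), '.' pass, move left to (5,3)
Step 3: enter (5,3), '.' pass, move left to (5,2)
Step 4: enter (5,2), '.' pass, move left to (5,1)
Step 5: enter (5,1), '.' pass, move left to (5,0)
Step 6: enter (5,0), '.' pass, move left to (5,-1)
Step 7: at (5,-1) — EXIT via left edge, pos 5
Path length (cell visits): 6

Answer: 6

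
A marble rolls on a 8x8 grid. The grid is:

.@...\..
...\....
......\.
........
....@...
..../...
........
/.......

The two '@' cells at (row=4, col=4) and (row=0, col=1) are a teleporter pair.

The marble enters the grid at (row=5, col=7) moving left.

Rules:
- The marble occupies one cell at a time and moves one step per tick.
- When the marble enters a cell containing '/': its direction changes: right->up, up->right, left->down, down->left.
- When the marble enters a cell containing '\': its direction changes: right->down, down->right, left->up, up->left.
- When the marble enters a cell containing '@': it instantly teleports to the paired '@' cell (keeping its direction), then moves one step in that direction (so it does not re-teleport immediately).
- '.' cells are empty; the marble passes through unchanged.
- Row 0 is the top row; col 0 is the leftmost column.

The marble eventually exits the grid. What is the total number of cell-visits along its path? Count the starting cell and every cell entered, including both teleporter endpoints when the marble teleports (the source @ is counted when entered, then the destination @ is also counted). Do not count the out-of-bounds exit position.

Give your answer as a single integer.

Answer: 6

Derivation:
Step 1: enter (5,7), '.' pass, move left to (5,6)
Step 2: enter (5,6), '.' pass, move left to (5,5)
Step 3: enter (5,5), '.' pass, move left to (5,4)
Step 4: enter (5,4), '/' deflects left->down, move down to (6,4)
Step 5: enter (6,4), '.' pass, move down to (7,4)
Step 6: enter (7,4), '.' pass, move down to (8,4)
Step 7: at (8,4) — EXIT via bottom edge, pos 4
Path length (cell visits): 6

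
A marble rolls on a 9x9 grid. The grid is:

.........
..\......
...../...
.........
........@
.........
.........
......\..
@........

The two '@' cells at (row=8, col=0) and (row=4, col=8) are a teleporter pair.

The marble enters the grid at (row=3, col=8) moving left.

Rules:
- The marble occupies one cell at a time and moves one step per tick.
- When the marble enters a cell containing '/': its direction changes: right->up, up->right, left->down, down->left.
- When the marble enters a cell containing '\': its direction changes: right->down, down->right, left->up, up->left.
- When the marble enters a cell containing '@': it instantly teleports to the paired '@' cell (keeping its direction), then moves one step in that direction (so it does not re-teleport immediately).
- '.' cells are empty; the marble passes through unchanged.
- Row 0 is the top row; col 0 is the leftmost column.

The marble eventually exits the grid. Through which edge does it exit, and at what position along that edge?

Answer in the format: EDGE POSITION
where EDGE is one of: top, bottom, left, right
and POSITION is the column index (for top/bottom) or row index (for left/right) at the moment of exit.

Answer: left 3

Derivation:
Step 1: enter (3,8), '.' pass, move left to (3,7)
Step 2: enter (3,7), '.' pass, move left to (3,6)
Step 3: enter (3,6), '.' pass, move left to (3,5)
Step 4: enter (3,5), '.' pass, move left to (3,4)
Step 5: enter (3,4), '.' pass, move left to (3,3)
Step 6: enter (3,3), '.' pass, move left to (3,2)
Step 7: enter (3,2), '.' pass, move left to (3,1)
Step 8: enter (3,1), '.' pass, move left to (3,0)
Step 9: enter (3,0), '.' pass, move left to (3,-1)
Step 10: at (3,-1) — EXIT via left edge, pos 3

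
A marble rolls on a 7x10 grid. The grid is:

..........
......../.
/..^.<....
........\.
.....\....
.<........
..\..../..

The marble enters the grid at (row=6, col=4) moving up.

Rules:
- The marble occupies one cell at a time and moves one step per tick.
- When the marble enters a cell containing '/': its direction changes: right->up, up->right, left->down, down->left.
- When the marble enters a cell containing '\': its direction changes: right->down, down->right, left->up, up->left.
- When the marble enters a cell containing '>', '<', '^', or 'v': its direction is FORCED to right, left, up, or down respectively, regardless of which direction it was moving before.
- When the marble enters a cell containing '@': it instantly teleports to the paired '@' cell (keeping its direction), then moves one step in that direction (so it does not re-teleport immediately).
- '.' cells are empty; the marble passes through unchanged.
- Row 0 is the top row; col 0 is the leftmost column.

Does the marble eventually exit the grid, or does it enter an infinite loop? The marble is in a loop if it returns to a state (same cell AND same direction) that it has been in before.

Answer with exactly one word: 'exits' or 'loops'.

Answer: exits

Derivation:
Step 1: enter (6,4), '.' pass, move up to (5,4)
Step 2: enter (5,4), '.' pass, move up to (4,4)
Step 3: enter (4,4), '.' pass, move up to (3,4)
Step 4: enter (3,4), '.' pass, move up to (2,4)
Step 5: enter (2,4), '.' pass, move up to (1,4)
Step 6: enter (1,4), '.' pass, move up to (0,4)
Step 7: enter (0,4), '.' pass, move up to (-1,4)
Step 8: at (-1,4) — EXIT via top edge, pos 4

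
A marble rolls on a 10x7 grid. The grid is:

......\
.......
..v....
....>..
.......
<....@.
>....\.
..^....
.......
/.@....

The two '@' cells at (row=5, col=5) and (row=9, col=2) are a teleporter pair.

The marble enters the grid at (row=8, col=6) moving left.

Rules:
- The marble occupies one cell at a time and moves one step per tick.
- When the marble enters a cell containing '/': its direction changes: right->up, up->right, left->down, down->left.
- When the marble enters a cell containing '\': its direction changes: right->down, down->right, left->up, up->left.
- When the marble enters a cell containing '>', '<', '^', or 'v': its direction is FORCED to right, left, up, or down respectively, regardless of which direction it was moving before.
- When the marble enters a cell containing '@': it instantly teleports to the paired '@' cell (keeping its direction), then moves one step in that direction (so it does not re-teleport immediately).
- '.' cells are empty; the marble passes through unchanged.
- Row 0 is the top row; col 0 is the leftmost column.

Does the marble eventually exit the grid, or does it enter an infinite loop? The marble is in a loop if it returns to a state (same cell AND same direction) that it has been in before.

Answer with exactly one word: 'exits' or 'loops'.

Step 1: enter (8,6), '.' pass, move left to (8,5)
Step 2: enter (8,5), '.' pass, move left to (8,4)
Step 3: enter (8,4), '.' pass, move left to (8,3)
Step 4: enter (8,3), '.' pass, move left to (8,2)
Step 5: enter (8,2), '.' pass, move left to (8,1)
Step 6: enter (8,1), '.' pass, move left to (8,0)
Step 7: enter (8,0), '.' pass, move left to (8,-1)
Step 8: at (8,-1) — EXIT via left edge, pos 8

Answer: exits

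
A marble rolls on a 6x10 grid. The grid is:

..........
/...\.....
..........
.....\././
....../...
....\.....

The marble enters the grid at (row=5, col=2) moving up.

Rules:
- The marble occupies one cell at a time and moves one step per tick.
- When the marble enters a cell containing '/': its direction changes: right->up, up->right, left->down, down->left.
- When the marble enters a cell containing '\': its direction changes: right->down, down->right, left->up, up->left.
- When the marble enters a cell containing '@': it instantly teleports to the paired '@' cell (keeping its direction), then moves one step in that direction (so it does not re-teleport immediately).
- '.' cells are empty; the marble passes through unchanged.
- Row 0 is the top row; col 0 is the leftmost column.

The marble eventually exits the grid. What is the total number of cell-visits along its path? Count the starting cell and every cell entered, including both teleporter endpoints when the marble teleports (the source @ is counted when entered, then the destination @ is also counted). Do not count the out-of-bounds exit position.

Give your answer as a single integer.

Answer: 6

Derivation:
Step 1: enter (5,2), '.' pass, move up to (4,2)
Step 2: enter (4,2), '.' pass, move up to (3,2)
Step 3: enter (3,2), '.' pass, move up to (2,2)
Step 4: enter (2,2), '.' pass, move up to (1,2)
Step 5: enter (1,2), '.' pass, move up to (0,2)
Step 6: enter (0,2), '.' pass, move up to (-1,2)
Step 7: at (-1,2) — EXIT via top edge, pos 2
Path length (cell visits): 6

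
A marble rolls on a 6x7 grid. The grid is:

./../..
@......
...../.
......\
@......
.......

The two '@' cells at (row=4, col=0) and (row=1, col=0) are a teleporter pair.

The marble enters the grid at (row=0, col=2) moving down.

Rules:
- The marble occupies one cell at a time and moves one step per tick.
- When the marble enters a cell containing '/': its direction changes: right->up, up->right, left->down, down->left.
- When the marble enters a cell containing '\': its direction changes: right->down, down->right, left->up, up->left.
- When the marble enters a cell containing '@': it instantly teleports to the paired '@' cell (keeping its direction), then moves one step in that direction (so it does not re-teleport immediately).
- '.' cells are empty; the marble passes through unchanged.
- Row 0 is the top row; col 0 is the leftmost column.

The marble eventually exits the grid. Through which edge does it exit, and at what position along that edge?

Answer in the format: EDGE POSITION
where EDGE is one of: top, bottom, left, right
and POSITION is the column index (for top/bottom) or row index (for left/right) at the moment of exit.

Answer: bottom 2

Derivation:
Step 1: enter (0,2), '.' pass, move down to (1,2)
Step 2: enter (1,2), '.' pass, move down to (2,2)
Step 3: enter (2,2), '.' pass, move down to (3,2)
Step 4: enter (3,2), '.' pass, move down to (4,2)
Step 5: enter (4,2), '.' pass, move down to (5,2)
Step 6: enter (5,2), '.' pass, move down to (6,2)
Step 7: at (6,2) — EXIT via bottom edge, pos 2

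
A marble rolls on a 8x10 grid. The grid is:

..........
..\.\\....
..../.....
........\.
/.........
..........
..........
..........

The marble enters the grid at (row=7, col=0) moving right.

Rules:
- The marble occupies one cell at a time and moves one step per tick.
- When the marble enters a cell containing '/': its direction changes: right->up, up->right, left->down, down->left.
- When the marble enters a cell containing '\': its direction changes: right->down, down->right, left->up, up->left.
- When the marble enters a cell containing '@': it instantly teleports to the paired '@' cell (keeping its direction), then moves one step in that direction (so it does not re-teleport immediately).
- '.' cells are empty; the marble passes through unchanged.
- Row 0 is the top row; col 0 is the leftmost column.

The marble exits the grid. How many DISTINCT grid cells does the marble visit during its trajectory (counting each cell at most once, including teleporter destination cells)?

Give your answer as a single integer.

Step 1: enter (7,0), '.' pass, move right to (7,1)
Step 2: enter (7,1), '.' pass, move right to (7,2)
Step 3: enter (7,2), '.' pass, move right to (7,3)
Step 4: enter (7,3), '.' pass, move right to (7,4)
Step 5: enter (7,4), '.' pass, move right to (7,5)
Step 6: enter (7,5), '.' pass, move right to (7,6)
Step 7: enter (7,6), '.' pass, move right to (7,7)
Step 8: enter (7,7), '.' pass, move right to (7,8)
Step 9: enter (7,8), '.' pass, move right to (7,9)
Step 10: enter (7,9), '.' pass, move right to (7,10)
Step 11: at (7,10) — EXIT via right edge, pos 7
Distinct cells visited: 10 (path length 10)

Answer: 10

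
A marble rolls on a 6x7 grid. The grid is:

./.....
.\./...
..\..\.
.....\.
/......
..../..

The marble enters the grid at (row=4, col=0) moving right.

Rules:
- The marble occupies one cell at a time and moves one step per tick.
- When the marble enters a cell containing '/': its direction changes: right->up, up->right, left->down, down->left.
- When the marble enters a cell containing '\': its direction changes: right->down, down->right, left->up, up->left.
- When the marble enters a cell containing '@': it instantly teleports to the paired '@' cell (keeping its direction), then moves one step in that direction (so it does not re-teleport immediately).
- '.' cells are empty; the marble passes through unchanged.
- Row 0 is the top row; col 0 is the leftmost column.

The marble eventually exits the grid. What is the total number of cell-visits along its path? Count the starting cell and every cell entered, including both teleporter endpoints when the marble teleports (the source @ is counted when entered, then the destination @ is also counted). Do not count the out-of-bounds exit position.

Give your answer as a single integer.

Step 1: enter (4,0), '/' deflects right->up, move up to (3,0)
Step 2: enter (3,0), '.' pass, move up to (2,0)
Step 3: enter (2,0), '.' pass, move up to (1,0)
Step 4: enter (1,0), '.' pass, move up to (0,0)
Step 5: enter (0,0), '.' pass, move up to (-1,0)
Step 6: at (-1,0) — EXIT via top edge, pos 0
Path length (cell visits): 5

Answer: 5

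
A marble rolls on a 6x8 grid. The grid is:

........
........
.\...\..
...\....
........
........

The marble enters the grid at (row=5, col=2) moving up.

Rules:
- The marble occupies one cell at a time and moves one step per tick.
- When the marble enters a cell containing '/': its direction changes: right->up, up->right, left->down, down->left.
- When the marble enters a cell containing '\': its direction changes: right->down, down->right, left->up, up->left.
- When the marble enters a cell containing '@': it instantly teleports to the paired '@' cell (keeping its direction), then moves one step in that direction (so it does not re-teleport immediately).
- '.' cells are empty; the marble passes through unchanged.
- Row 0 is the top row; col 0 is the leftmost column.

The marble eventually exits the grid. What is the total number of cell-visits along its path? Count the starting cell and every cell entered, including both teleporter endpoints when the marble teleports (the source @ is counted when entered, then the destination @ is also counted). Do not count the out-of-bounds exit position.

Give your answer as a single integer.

Answer: 6

Derivation:
Step 1: enter (5,2), '.' pass, move up to (4,2)
Step 2: enter (4,2), '.' pass, move up to (3,2)
Step 3: enter (3,2), '.' pass, move up to (2,2)
Step 4: enter (2,2), '.' pass, move up to (1,2)
Step 5: enter (1,2), '.' pass, move up to (0,2)
Step 6: enter (0,2), '.' pass, move up to (-1,2)
Step 7: at (-1,2) — EXIT via top edge, pos 2
Path length (cell visits): 6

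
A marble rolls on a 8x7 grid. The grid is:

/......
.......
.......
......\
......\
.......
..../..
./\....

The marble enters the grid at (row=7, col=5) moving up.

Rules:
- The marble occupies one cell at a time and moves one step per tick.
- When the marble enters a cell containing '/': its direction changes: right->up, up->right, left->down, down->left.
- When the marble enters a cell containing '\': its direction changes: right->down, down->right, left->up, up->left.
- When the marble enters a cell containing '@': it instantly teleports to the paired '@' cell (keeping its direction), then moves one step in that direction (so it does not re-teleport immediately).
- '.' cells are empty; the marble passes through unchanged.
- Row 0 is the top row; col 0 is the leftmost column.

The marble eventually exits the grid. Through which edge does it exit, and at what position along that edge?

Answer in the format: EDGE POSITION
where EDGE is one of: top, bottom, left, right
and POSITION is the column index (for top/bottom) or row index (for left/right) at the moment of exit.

Answer: top 5

Derivation:
Step 1: enter (7,5), '.' pass, move up to (6,5)
Step 2: enter (6,5), '.' pass, move up to (5,5)
Step 3: enter (5,5), '.' pass, move up to (4,5)
Step 4: enter (4,5), '.' pass, move up to (3,5)
Step 5: enter (3,5), '.' pass, move up to (2,5)
Step 6: enter (2,5), '.' pass, move up to (1,5)
Step 7: enter (1,5), '.' pass, move up to (0,5)
Step 8: enter (0,5), '.' pass, move up to (-1,5)
Step 9: at (-1,5) — EXIT via top edge, pos 5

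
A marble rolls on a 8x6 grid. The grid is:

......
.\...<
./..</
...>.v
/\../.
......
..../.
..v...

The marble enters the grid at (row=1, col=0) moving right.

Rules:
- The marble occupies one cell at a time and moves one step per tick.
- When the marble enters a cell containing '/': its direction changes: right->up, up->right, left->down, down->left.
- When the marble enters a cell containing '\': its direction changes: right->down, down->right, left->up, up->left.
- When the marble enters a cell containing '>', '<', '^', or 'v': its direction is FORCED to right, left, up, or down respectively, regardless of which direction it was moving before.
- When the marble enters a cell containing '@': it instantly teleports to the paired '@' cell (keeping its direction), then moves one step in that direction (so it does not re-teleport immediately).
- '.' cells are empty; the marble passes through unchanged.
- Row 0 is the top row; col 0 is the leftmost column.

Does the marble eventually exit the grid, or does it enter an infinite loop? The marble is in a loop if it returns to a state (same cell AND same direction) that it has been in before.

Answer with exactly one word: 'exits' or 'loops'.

Answer: exits

Derivation:
Step 1: enter (1,0), '.' pass, move right to (1,1)
Step 2: enter (1,1), '\' deflects right->down, move down to (2,1)
Step 3: enter (2,1), '/' deflects down->left, move left to (2,0)
Step 4: enter (2,0), '.' pass, move left to (2,-1)
Step 5: at (2,-1) — EXIT via left edge, pos 2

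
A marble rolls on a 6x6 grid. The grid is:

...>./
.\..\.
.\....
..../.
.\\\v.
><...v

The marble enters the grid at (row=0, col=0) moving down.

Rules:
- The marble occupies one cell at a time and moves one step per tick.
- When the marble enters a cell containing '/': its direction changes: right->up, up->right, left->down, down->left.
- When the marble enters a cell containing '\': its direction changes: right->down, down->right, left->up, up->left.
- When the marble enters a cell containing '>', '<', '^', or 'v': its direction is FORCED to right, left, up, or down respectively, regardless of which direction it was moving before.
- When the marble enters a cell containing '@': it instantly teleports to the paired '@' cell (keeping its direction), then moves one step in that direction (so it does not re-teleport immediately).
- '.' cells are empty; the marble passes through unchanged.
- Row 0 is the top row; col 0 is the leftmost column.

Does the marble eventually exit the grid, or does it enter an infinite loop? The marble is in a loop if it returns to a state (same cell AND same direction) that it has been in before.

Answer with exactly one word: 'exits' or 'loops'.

Step 1: enter (0,0), '.' pass, move down to (1,0)
Step 2: enter (1,0), '.' pass, move down to (2,0)
Step 3: enter (2,0), '.' pass, move down to (3,0)
Step 4: enter (3,0), '.' pass, move down to (4,0)
Step 5: enter (4,0), '.' pass, move down to (5,0)
Step 6: enter (5,0), '>' forces down->right, move right to (5,1)
Step 7: enter (5,1), '<' forces right->left, move left to (5,0)
Step 8: enter (5,0), '>' forces left->right, move right to (5,1)
Step 9: at (5,1) dir=right — LOOP DETECTED (seen before)

Answer: loops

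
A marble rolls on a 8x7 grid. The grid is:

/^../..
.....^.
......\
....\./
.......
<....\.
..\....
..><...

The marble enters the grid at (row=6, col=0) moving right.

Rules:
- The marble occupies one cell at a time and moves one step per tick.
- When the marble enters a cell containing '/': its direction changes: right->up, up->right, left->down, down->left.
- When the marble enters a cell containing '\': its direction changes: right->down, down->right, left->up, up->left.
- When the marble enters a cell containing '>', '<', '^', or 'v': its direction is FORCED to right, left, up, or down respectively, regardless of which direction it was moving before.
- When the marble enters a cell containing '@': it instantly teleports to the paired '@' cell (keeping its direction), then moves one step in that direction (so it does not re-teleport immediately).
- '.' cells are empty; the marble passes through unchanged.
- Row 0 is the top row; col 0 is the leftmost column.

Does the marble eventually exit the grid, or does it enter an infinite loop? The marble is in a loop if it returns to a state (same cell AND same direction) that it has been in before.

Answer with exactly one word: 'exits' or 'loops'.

Answer: loops

Derivation:
Step 1: enter (6,0), '.' pass, move right to (6,1)
Step 2: enter (6,1), '.' pass, move right to (6,2)
Step 3: enter (6,2), '\' deflects right->down, move down to (7,2)
Step 4: enter (7,2), '>' forces down->right, move right to (7,3)
Step 5: enter (7,3), '<' forces right->left, move left to (7,2)
Step 6: enter (7,2), '>' forces left->right, move right to (7,3)
Step 7: at (7,3) dir=right — LOOP DETECTED (seen before)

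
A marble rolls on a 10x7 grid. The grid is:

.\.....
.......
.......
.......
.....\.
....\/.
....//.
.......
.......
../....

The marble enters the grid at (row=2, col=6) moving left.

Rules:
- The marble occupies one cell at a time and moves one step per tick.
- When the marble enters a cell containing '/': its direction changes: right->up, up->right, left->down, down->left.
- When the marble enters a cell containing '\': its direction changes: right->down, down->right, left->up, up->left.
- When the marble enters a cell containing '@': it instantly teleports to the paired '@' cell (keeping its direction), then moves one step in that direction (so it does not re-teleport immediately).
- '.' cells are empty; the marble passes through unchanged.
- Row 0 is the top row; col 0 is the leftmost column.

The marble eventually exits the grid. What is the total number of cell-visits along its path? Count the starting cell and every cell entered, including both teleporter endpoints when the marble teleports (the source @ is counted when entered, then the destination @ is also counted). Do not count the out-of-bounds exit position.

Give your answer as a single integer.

Step 1: enter (2,6), '.' pass, move left to (2,5)
Step 2: enter (2,5), '.' pass, move left to (2,4)
Step 3: enter (2,4), '.' pass, move left to (2,3)
Step 4: enter (2,3), '.' pass, move left to (2,2)
Step 5: enter (2,2), '.' pass, move left to (2,1)
Step 6: enter (2,1), '.' pass, move left to (2,0)
Step 7: enter (2,0), '.' pass, move left to (2,-1)
Step 8: at (2,-1) — EXIT via left edge, pos 2
Path length (cell visits): 7

Answer: 7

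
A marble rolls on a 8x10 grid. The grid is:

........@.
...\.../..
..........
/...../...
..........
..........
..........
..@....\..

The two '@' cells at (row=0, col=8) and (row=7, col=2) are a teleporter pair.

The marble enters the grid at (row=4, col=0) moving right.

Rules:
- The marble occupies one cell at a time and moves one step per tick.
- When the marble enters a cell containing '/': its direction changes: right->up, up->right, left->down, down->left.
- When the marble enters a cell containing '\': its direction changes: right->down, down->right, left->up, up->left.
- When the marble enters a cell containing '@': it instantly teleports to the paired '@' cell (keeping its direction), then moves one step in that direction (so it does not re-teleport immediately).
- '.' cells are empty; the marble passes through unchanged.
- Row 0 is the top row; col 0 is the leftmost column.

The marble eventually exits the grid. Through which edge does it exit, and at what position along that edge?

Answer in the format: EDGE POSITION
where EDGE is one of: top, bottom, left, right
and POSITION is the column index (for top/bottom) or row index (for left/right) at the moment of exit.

Step 1: enter (4,0), '.' pass, move right to (4,1)
Step 2: enter (4,1), '.' pass, move right to (4,2)
Step 3: enter (4,2), '.' pass, move right to (4,3)
Step 4: enter (4,3), '.' pass, move right to (4,4)
Step 5: enter (4,4), '.' pass, move right to (4,5)
Step 6: enter (4,5), '.' pass, move right to (4,6)
Step 7: enter (4,6), '.' pass, move right to (4,7)
Step 8: enter (4,7), '.' pass, move right to (4,8)
Step 9: enter (4,8), '.' pass, move right to (4,9)
Step 10: enter (4,9), '.' pass, move right to (4,10)
Step 11: at (4,10) — EXIT via right edge, pos 4

Answer: right 4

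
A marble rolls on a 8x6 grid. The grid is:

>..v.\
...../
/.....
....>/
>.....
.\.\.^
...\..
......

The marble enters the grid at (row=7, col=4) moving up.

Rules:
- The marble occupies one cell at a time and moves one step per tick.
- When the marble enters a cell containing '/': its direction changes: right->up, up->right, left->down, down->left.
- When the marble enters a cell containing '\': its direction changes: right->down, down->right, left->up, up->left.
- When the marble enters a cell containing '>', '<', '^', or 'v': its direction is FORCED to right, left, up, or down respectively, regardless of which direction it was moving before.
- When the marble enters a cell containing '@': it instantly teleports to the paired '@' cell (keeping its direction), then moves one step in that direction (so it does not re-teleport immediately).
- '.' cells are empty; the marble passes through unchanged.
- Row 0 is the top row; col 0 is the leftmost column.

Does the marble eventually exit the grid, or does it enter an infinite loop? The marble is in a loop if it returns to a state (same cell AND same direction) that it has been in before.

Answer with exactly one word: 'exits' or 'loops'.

Step 1: enter (7,4), '.' pass, move up to (6,4)
Step 2: enter (6,4), '.' pass, move up to (5,4)
Step 3: enter (5,4), '.' pass, move up to (4,4)
Step 4: enter (4,4), '.' pass, move up to (3,4)
Step 5: enter (3,4), '>' forces up->right, move right to (3,5)
Step 6: enter (3,5), '/' deflects right->up, move up to (2,5)
Step 7: enter (2,5), '.' pass, move up to (1,5)
Step 8: enter (1,5), '/' deflects up->right, move right to (1,6)
Step 9: at (1,6) — EXIT via right edge, pos 1

Answer: exits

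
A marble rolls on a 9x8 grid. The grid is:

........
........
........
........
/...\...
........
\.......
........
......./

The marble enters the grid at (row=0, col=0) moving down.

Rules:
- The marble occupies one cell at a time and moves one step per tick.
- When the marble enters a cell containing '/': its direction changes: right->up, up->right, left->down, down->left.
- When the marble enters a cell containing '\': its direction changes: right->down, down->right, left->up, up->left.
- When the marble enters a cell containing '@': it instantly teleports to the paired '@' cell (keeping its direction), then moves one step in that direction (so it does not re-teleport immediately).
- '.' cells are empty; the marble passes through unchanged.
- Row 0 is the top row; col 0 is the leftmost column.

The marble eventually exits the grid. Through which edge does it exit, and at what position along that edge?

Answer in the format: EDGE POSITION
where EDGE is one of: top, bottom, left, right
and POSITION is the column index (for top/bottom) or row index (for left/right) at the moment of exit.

Answer: left 4

Derivation:
Step 1: enter (0,0), '.' pass, move down to (1,0)
Step 2: enter (1,0), '.' pass, move down to (2,0)
Step 3: enter (2,0), '.' pass, move down to (3,0)
Step 4: enter (3,0), '.' pass, move down to (4,0)
Step 5: enter (4,0), '/' deflects down->left, move left to (4,-1)
Step 6: at (4,-1) — EXIT via left edge, pos 4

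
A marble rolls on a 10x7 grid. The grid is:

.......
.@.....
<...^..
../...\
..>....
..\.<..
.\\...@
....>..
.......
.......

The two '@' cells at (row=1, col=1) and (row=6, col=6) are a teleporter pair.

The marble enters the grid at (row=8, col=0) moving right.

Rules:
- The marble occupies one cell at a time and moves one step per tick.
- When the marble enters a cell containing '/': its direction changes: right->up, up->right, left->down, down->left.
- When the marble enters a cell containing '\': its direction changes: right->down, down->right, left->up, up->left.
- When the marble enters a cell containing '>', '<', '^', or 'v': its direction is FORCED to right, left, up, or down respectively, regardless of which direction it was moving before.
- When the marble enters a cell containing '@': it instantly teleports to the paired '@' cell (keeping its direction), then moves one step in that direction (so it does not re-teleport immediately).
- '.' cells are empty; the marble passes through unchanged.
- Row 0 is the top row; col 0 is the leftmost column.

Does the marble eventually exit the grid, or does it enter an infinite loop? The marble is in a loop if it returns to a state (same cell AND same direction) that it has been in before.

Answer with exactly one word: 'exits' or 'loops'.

Answer: exits

Derivation:
Step 1: enter (8,0), '.' pass, move right to (8,1)
Step 2: enter (8,1), '.' pass, move right to (8,2)
Step 3: enter (8,2), '.' pass, move right to (8,3)
Step 4: enter (8,3), '.' pass, move right to (8,4)
Step 5: enter (8,4), '.' pass, move right to (8,5)
Step 6: enter (8,5), '.' pass, move right to (8,6)
Step 7: enter (8,6), '.' pass, move right to (8,7)
Step 8: at (8,7) — EXIT via right edge, pos 8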